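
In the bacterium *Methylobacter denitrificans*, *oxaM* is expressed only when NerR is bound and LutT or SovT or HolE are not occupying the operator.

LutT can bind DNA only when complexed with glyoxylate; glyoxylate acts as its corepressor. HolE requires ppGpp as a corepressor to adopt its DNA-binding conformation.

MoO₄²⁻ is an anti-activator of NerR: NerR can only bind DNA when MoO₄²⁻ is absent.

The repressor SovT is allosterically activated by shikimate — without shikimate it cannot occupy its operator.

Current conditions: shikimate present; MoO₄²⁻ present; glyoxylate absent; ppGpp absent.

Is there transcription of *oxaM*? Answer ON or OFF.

OFF

Glyoxylate is absent, so LutT is inactive.
MoO₄²⁻ is present, so NerR is inactive.
Shikimate is present, so SovT is active.
ppGpp is absent, so HolE is inactive.
With repressor SovT bound, *oxaM* is not transcribed.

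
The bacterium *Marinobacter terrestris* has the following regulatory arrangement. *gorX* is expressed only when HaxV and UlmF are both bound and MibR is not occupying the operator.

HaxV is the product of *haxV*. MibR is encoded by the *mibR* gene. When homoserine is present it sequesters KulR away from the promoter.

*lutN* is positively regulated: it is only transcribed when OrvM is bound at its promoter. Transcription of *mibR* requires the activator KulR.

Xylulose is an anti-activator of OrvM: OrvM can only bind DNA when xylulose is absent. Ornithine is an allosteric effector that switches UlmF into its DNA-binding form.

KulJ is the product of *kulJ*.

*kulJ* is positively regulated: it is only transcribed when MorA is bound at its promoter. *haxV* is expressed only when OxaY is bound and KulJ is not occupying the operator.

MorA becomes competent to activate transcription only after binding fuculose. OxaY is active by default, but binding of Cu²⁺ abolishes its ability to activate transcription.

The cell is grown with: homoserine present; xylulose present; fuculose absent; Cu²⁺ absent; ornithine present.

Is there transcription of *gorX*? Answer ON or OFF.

Homoserine is present, so KulR is inactive.
Required activator KulR is absent, so *mibR* is not transcribed.
So MibR is not produced.
Cu²⁺ is absent, so OxaY is active.
Fuculose is absent, so MorA is inactive.
Required activator MorA is absent, so *kulJ* is not transcribed.
So KulJ is not produced.
No repressor is bound and OxaY is active, so *haxV* is transcribed.
So HaxV is produced and active.
Ornithine is present, so UlmF is active.
No repressor is bound and HaxV and UlmF are active, so *gorX* is transcribed.

ON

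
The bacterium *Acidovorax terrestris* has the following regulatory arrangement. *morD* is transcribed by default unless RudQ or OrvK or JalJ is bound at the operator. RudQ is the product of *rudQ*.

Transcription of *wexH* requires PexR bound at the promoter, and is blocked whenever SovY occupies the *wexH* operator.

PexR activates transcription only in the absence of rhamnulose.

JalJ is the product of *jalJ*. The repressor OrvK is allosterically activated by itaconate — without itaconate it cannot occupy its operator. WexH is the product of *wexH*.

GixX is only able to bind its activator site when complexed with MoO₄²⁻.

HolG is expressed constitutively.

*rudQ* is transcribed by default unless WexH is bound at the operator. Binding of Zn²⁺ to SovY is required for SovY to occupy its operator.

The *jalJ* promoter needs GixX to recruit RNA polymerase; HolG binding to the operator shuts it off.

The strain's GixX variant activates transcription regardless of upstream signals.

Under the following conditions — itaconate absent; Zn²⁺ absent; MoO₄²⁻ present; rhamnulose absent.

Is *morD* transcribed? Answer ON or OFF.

ON

Zn²⁺ is absent, so SovY is inactive.
Rhamnulose is absent, so PexR is active.
No repressor is bound and PexR is active, so *wexH* is transcribed.
So WexH is produced and active.
With repressor WexH bound, *rudQ* is not transcribed.
So RudQ is not produced.
Itaconate is absent, so OrvK is inactive.
GixX is constitutively active in this strain.
HolG is produced constitutively and is active.
With repressor HolG bound, *jalJ* is not transcribed.
So JalJ is not produced.
With no repressor bound, *morD* is transcribed.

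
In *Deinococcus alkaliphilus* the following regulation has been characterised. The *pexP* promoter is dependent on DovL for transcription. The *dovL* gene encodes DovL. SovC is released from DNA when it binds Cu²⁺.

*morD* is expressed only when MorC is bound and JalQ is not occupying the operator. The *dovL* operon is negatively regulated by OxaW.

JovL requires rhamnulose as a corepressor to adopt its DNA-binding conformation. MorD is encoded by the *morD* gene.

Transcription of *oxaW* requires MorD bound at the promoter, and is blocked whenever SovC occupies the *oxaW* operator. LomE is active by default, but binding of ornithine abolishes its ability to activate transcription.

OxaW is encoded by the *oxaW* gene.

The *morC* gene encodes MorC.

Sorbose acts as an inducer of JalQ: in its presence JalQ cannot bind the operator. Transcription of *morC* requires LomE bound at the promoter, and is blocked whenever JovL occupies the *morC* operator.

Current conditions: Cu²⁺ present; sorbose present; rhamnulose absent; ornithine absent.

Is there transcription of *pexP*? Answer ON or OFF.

Rhamnulose is absent, so JovL is inactive.
Ornithine is absent, so LomE is active.
No repressor is bound and LomE is active, so *morC* is transcribed.
So MorC is produced and active.
Sorbose is present, so JalQ is inactive.
No repressor is bound and MorC is active, so *morD* is transcribed.
So MorD is produced and active.
Cu²⁺ is present, so SovC is inactive.
No repressor is bound and MorD is active, so *oxaW* is transcribed.
So OxaW is produced and active.
With repressor OxaW bound, *dovL* is not transcribed.
So DovL is not produced.
Required activator DovL is absent, so *pexP* is not transcribed.

OFF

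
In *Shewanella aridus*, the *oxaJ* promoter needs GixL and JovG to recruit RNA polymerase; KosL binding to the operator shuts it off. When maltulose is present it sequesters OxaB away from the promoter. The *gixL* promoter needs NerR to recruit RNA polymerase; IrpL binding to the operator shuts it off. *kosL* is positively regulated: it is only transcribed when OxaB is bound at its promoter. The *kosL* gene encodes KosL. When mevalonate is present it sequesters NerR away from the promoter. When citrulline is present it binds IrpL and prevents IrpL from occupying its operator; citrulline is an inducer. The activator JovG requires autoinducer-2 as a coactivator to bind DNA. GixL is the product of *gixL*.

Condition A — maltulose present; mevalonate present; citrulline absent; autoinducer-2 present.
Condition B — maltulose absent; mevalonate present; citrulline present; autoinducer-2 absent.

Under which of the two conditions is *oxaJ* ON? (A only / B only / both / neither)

neither

Condition A:
Maltulose is present, so OxaB is inactive.
Required activator OxaB is absent, so *kosL* is not transcribed.
So KosL is not produced.
Mevalonate is present, so NerR is inactive.
Citrulline is absent, so IrpL is active.
With repressor IrpL bound, *gixL* is not transcribed.
So GixL is not produced.
Autoinducer-2 is present, so JovG is active.
Required activator GixL is absent, so *oxaJ* is not transcribed.
→ *oxaJ* is OFF in A.
Condition B:
Maltulose is absent, so OxaB is active.
No repressor is bound and OxaB is active, so *kosL* is transcribed.
So KosL is produced and active.
Mevalonate is present, so NerR is inactive.
Citrulline is present, so IrpL is inactive.
Required activator NerR is absent, so *gixL* is not transcribed.
So GixL is not produced.
Autoinducer-2 is absent, so JovG is inactive.
With repressor KosL bound, *oxaJ* is not transcribed.
→ *oxaJ* is OFF in B.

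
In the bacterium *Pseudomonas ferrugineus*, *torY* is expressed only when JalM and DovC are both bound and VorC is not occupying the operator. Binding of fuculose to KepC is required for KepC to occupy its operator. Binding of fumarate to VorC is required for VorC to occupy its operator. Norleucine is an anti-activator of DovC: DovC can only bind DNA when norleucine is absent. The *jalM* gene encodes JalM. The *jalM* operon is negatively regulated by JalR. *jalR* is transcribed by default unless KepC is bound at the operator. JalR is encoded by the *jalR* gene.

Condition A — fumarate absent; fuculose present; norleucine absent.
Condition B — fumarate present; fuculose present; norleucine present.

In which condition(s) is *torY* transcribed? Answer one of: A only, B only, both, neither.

Condition A:
Fumarate is absent, so VorC is inactive.
Fuculose is present, so KepC is active.
With repressor KepC bound, *jalR* is not transcribed.
So JalR is not produced.
With no repressor bound, *jalM* is transcribed.
So JalM is produced and active.
Norleucine is absent, so DovC is active.
No repressor is bound and JalM and DovC are active, so *torY* is transcribed.
→ *torY* is ON in A.
Condition B:
Fumarate is present, so VorC is active.
Fuculose is present, so KepC is active.
With repressor KepC bound, *jalR* is not transcribed.
So JalR is not produced.
With no repressor bound, *jalM* is transcribed.
So JalM is produced and active.
Norleucine is present, so DovC is inactive.
With repressor VorC bound, *torY* is not transcribed.
→ *torY* is OFF in B.

A only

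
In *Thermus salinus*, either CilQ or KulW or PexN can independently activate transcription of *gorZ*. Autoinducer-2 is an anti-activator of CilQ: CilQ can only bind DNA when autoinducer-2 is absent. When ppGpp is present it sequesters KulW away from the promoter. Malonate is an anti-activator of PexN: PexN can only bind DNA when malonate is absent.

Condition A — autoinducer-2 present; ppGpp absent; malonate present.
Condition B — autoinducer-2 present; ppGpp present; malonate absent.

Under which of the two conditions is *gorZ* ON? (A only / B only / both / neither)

Condition A:
Autoinducer-2 is present, so CilQ is inactive.
ppGpp is absent, so KulW is active.
Malonate is present, so PexN is inactive.
Activator KulW is present, so *gorZ* is transcribed.
→ *gorZ* is ON in A.
Condition B:
Autoinducer-2 is present, so CilQ is inactive.
ppGpp is present, so KulW is inactive.
Malonate is absent, so PexN is active.
Activator PexN is present, so *gorZ* is transcribed.
→ *gorZ* is ON in B.

both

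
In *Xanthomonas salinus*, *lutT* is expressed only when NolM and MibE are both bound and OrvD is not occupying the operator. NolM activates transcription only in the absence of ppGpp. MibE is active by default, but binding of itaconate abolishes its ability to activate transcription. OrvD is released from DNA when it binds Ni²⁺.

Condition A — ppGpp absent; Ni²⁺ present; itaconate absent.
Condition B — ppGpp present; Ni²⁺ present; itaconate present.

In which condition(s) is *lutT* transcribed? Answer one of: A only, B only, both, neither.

A only

Condition A:
ppGpp is absent, so NolM is active.
Ni²⁺ is present, so OrvD is inactive.
Itaconate is absent, so MibE is active.
No repressor is bound and NolM and MibE are active, so *lutT* is transcribed.
→ *lutT* is ON in A.
Condition B:
ppGpp is present, so NolM is inactive.
Ni²⁺ is present, so OrvD is inactive.
Itaconate is present, so MibE is inactive.
Required activator NolM is absent, so *lutT* is not transcribed.
→ *lutT* is OFF in B.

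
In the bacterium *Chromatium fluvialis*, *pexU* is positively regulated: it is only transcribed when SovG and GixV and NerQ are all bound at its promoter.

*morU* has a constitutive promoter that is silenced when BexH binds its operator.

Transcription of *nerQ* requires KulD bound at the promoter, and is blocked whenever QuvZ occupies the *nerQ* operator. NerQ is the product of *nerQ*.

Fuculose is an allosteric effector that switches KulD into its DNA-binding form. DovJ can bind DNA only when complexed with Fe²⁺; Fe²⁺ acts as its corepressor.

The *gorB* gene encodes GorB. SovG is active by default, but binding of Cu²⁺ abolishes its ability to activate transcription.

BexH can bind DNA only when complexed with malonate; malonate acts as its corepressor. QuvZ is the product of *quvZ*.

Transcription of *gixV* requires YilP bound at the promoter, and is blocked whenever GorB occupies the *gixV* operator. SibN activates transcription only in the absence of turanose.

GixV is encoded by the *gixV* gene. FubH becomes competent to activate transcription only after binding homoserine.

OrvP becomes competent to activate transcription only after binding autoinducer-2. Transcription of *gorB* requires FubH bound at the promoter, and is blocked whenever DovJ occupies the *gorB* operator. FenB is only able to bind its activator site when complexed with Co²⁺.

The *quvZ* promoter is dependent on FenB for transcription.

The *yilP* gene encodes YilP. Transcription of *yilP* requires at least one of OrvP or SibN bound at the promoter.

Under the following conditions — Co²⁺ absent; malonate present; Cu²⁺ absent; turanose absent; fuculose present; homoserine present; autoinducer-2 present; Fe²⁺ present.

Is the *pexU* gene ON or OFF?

ON

Cu²⁺ is absent, so SovG is active.
Fe²⁺ is present, so DovJ is active.
Homoserine is present, so FubH is active.
With repressor DovJ bound, *gorB* is not transcribed.
So GorB is not produced.
Autoinducer-2 is present, so OrvP is active.
Turanose is absent, so SibN is active.
Activator OrvP is present, so *yilP* is transcribed.
So YilP is produced and active.
No repressor is bound and YilP is active, so *gixV* is transcribed.
So GixV is produced and active.
Co²⁺ is absent, so FenB is inactive.
Required activator FenB is absent, so *quvZ* is not transcribed.
So QuvZ is not produced.
Fuculose is present, so KulD is active.
No repressor is bound and KulD is active, so *nerQ* is transcribed.
So NerQ is produced and active.
No repressor is bound and SovG and GixV and NerQ are active, so *pexU* is transcribed.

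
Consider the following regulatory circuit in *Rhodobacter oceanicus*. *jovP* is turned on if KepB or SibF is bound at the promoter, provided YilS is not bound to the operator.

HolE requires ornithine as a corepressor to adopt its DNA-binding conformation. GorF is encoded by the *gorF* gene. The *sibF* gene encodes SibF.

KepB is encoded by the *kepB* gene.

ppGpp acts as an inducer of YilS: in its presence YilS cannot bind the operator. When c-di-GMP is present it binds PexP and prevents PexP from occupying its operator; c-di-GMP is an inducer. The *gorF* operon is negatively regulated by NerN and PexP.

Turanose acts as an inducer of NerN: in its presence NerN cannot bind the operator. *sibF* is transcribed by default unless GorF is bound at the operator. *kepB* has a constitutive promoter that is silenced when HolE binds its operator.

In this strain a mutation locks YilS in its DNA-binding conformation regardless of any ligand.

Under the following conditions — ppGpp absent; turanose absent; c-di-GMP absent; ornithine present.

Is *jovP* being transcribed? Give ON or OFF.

Ornithine is present, so HolE is active.
With repressor HolE bound, *kepB* is not transcribed.
So KepB is not produced.
Turanose is absent, so NerN is active.
c-di-GMP is absent, so PexP is active.
With repressor NerN bound, *gorF* is not transcribed.
So GorF is not produced.
With no repressor bound, *sibF* is transcribed.
So SibF is produced and active.
YilS is constitutively active in this strain.
With repressor YilS bound, *jovP* is not transcribed.

OFF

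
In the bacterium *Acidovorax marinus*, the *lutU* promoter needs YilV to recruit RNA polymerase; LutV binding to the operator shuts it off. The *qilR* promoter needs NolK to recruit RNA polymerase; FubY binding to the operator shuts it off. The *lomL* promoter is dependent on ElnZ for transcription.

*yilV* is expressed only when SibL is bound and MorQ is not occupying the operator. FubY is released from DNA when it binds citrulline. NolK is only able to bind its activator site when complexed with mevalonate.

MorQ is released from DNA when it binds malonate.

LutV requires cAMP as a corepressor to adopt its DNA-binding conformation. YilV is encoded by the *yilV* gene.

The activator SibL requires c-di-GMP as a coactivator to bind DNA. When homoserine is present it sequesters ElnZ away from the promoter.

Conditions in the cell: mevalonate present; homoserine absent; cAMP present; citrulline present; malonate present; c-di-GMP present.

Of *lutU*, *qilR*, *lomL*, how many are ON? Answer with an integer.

Malonate is present, so MorQ is inactive.
c-di-GMP is present, so SibL is active.
No repressor is bound and SibL is active, so *yilV* is transcribed.
So YilV is produced and active.
cAMP is present, so LutV is active.
With repressor LutV bound, *lutU* is not transcribed.
→ *lutU* is OFF.
Citrulline is present, so FubY is inactive.
Mevalonate is present, so NolK is active.
No repressor is bound and NolK is active, so *qilR* is transcribed.
→ *qilR* is ON.
Homoserine is absent, so ElnZ is active.
No repressor is bound and ElnZ is active, so *lomL* is transcribed.
→ *lomL* is ON.
2 of the 3 genes are transcribed.

2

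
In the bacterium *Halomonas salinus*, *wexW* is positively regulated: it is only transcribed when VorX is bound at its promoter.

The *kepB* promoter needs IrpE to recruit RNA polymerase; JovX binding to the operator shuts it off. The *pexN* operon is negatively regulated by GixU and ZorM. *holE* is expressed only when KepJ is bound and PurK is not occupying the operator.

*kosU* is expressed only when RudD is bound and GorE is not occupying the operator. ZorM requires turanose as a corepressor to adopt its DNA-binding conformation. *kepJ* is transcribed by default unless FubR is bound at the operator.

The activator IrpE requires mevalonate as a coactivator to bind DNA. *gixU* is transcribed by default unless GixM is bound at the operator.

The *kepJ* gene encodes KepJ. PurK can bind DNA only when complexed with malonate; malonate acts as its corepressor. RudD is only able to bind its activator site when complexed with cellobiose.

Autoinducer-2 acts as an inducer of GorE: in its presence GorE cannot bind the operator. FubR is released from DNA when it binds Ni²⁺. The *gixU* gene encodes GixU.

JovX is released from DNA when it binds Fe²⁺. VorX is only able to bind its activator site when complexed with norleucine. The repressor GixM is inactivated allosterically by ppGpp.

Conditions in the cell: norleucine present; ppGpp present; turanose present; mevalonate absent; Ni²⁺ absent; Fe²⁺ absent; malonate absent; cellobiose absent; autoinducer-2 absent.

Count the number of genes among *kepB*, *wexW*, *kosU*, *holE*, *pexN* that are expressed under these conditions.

Fe²⁺ is absent, so JovX is active.
Mevalonate is absent, so IrpE is inactive.
With repressor JovX bound, *kepB* is not transcribed.
→ *kepB* is OFF.
Norleucine is present, so VorX is active.
No repressor is bound and VorX is active, so *wexW* is transcribed.
→ *wexW* is ON.
Cellobiose is absent, so RudD is inactive.
Autoinducer-2 is absent, so GorE is active.
With repressor GorE bound, *kosU* is not transcribed.
→ *kosU* is OFF.
Ni²⁺ is absent, so FubR is active.
With repressor FubR bound, *kepJ* is not transcribed.
So KepJ is not produced.
Malonate is absent, so PurK is inactive.
Required activator KepJ is absent, so *holE* is not transcribed.
→ *holE* is OFF.
ppGpp is present, so GixM is inactive.
With no repressor bound, *gixU* is transcribed.
So GixU is produced and active.
Turanose is present, so ZorM is active.
With repressor GixU bound, *pexN* is not transcribed.
→ *pexN* is OFF.
1 of the 5 genes is transcribed.

1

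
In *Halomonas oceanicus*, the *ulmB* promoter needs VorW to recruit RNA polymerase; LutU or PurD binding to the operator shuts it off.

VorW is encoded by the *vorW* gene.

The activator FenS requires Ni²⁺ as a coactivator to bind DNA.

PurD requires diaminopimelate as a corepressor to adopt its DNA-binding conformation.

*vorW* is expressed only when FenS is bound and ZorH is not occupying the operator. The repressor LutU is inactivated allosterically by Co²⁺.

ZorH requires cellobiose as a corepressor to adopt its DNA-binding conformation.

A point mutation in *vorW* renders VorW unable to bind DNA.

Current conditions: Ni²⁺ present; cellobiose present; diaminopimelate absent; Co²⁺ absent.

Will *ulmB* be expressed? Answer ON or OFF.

OFF

Co²⁺ is absent, so LutU is active.
Diaminopimelate is absent, so PurD is inactive.
VorW is non-functional in this strain, so it has no effect.
With repressor LutU bound, *ulmB* is not transcribed.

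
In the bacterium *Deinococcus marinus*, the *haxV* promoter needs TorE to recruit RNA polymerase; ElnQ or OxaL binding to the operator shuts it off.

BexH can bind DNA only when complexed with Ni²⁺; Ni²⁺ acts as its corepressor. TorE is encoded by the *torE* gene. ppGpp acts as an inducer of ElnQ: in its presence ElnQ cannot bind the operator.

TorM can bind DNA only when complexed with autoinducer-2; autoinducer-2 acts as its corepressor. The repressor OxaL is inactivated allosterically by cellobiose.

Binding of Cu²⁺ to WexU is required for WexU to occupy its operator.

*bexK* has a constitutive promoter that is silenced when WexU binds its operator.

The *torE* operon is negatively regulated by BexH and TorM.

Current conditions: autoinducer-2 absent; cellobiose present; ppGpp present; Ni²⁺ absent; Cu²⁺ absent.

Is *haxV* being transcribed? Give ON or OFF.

ON

ppGpp is present, so ElnQ is inactive.
Cellobiose is present, so OxaL is inactive.
Ni²⁺ is absent, so BexH is inactive.
Autoinducer-2 is absent, so TorM is inactive.
With no repressor bound, *torE* is transcribed.
So TorE is produced and active.
No repressor is bound and TorE is active, so *haxV* is transcribed.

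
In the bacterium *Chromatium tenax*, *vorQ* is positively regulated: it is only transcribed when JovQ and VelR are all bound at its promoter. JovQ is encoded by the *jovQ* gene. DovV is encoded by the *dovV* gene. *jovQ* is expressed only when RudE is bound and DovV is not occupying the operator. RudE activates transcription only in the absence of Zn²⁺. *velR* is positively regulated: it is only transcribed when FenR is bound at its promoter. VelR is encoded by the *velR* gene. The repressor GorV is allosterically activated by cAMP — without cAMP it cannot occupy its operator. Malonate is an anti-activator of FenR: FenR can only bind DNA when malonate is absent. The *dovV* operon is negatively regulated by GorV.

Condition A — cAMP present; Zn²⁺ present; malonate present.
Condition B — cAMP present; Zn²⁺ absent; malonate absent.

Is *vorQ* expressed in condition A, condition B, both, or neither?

Condition A:
cAMP is present, so GorV is active.
With repressor GorV bound, *dovV* is not transcribed.
So DovV is not produced.
Zn²⁺ is present, so RudE is inactive.
Required activator RudE is absent, so *jovQ* is not transcribed.
So JovQ is not produced.
Malonate is present, so FenR is inactive.
Required activator FenR is absent, so *velR* is not transcribed.
So VelR is not produced.
Required activator JovQ is absent, so *vorQ* is not transcribed.
→ *vorQ* is OFF in A.
Condition B:
cAMP is present, so GorV is active.
With repressor GorV bound, *dovV* is not transcribed.
So DovV is not produced.
Zn²⁺ is absent, so RudE is active.
No repressor is bound and RudE is active, so *jovQ* is transcribed.
So JovQ is produced and active.
Malonate is absent, so FenR is active.
No repressor is bound and FenR is active, so *velR* is transcribed.
So VelR is produced and active.
No repressor is bound and JovQ and VelR are active, so *vorQ* is transcribed.
→ *vorQ* is ON in B.

B only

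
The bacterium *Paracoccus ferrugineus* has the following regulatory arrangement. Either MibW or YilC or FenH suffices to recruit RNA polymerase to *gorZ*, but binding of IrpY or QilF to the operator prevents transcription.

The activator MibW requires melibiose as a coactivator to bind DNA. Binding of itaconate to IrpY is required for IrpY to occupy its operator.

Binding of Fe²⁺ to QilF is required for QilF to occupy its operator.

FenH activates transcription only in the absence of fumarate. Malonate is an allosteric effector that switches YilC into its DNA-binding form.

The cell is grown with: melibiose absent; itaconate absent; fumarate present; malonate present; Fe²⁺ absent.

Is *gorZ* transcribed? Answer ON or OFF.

Melibiose is absent, so MibW is inactive.
Malonate is present, so YilC is active.
Fumarate is present, so FenH is inactive.
Itaconate is absent, so IrpY is inactive.
Fe²⁺ is absent, so QilF is inactive.
Activator YilC is present, so *gorZ* is transcribed.

ON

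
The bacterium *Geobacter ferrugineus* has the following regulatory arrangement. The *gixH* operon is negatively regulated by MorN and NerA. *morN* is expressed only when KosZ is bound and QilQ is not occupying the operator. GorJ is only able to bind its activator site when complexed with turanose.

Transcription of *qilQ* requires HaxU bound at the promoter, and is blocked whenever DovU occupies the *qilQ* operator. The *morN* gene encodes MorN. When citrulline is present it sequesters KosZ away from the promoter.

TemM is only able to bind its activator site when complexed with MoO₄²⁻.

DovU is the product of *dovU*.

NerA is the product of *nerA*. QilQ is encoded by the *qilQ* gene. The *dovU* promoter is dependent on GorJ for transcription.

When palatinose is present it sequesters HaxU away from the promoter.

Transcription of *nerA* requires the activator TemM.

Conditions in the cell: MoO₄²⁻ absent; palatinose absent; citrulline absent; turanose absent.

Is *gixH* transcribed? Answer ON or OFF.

ON

Palatinose is absent, so HaxU is active.
Turanose is absent, so GorJ is inactive.
Required activator GorJ is absent, so *dovU* is not transcribed.
So DovU is not produced.
No repressor is bound and HaxU is active, so *qilQ* is transcribed.
So QilQ is produced and active.
Citrulline is absent, so KosZ is active.
With repressor QilQ bound, *morN* is not transcribed.
So MorN is not produced.
MoO₄²⁻ is absent, so TemM is inactive.
Required activator TemM is absent, so *nerA* is not transcribed.
So NerA is not produced.
With no repressor bound, *gixH* is transcribed.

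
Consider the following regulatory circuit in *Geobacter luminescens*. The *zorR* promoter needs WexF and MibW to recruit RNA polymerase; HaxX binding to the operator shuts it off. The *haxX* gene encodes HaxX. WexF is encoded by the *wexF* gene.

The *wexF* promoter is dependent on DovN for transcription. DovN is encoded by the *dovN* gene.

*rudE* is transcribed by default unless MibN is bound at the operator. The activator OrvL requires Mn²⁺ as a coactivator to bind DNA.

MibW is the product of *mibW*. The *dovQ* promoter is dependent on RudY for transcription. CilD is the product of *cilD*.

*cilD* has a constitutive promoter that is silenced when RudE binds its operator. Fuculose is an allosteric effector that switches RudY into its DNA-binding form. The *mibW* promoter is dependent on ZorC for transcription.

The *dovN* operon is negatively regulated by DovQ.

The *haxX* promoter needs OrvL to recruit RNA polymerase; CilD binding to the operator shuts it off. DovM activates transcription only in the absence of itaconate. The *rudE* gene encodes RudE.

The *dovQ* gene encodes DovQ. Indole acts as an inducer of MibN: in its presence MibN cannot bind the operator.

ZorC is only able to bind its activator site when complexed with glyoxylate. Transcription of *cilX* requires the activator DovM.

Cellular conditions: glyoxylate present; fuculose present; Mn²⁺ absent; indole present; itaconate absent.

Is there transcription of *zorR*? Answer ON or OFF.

OFF

Fuculose is present, so RudY is active.
No repressor is bound and RudY is active, so *dovQ* is transcribed.
So DovQ is produced and active.
With repressor DovQ bound, *dovN* is not transcribed.
So DovN is not produced.
Required activator DovN is absent, so *wexF* is not transcribed.
So WexF is not produced.
Glyoxylate is present, so ZorC is active.
No repressor is bound and ZorC is active, so *mibW* is transcribed.
So MibW is produced and active.
Mn²⁺ is absent, so OrvL is inactive.
Indole is present, so MibN is inactive.
With no repressor bound, *rudE* is transcribed.
So RudE is produced and active.
With repressor RudE bound, *cilD* is not transcribed.
So CilD is not produced.
Required activator OrvL is absent, so *haxX* is not transcribed.
So HaxX is not produced.
Required activator WexF is absent, so *zorR* is not transcribed.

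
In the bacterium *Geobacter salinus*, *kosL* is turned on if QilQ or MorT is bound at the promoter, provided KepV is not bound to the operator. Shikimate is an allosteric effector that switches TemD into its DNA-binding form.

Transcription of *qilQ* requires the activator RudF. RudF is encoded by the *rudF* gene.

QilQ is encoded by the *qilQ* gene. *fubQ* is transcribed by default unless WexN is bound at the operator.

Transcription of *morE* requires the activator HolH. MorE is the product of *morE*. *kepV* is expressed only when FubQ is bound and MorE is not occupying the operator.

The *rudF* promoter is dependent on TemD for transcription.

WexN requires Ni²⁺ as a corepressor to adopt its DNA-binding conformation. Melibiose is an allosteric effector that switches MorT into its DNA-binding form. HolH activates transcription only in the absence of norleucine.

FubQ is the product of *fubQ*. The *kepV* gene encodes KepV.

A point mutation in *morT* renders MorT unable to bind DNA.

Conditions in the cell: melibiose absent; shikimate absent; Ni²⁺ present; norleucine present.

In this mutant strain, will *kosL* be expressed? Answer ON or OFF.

Shikimate is absent, so TemD is inactive.
Required activator TemD is absent, so *rudF* is not transcribed.
So RudF is not produced.
Required activator RudF is absent, so *qilQ* is not transcribed.
So QilQ is not produced.
MorT is non-functional in this strain, so it has no effect.
Ni²⁺ is present, so WexN is active.
With repressor WexN bound, *fubQ* is not transcribed.
So FubQ is not produced.
Norleucine is present, so HolH is inactive.
Required activator HolH is absent, so *morE* is not transcribed.
So MorE is not produced.
Required activator FubQ is absent, so *kepV* is not transcribed.
So KepV is not produced.
No activator is available at the *kosL* promoter, so *kosL* is not transcribed.

OFF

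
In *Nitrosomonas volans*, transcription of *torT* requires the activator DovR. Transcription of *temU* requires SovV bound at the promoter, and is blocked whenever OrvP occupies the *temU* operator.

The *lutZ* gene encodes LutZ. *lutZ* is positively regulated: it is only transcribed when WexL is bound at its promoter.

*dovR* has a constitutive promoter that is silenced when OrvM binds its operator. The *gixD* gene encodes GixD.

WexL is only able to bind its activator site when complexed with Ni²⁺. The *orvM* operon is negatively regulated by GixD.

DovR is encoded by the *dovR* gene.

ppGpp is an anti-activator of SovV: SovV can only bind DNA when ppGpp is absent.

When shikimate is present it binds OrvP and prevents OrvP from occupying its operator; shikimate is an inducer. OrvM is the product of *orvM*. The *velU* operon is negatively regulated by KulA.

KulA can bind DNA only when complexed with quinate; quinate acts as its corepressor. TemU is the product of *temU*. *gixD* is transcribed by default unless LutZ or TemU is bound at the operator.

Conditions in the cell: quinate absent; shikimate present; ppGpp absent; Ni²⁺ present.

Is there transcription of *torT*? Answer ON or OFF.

OFF

Ni²⁺ is present, so WexL is active.
No repressor is bound and WexL is active, so *lutZ* is transcribed.
So LutZ is produced and active.
ppGpp is absent, so SovV is active.
Shikimate is present, so OrvP is inactive.
No repressor is bound and SovV is active, so *temU* is transcribed.
So TemU is produced and active.
With repressor LutZ bound, *gixD* is not transcribed.
So GixD is not produced.
With no repressor bound, *orvM* is transcribed.
So OrvM is produced and active.
With repressor OrvM bound, *dovR* is not transcribed.
So DovR is not produced.
Required activator DovR is absent, so *torT* is not transcribed.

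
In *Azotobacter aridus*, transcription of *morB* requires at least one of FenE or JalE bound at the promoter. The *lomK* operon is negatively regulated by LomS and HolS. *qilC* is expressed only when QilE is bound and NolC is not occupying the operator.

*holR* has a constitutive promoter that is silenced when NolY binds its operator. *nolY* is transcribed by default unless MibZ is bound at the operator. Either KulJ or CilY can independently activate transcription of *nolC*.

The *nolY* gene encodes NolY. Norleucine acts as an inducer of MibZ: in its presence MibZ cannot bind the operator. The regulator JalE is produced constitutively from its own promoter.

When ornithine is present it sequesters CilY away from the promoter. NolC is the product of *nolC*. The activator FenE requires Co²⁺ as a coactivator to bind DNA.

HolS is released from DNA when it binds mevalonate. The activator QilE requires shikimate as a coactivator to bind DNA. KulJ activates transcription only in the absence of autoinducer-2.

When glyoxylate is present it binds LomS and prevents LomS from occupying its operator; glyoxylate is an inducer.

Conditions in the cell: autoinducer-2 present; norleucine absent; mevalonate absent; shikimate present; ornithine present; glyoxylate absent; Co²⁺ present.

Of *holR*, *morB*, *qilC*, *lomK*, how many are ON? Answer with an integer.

3

Norleucine is absent, so MibZ is active.
With repressor MibZ bound, *nolY* is not transcribed.
So NolY is not produced.
With no repressor bound, *holR* is transcribed.
→ *holR* is ON.
Co²⁺ is present, so FenE is active.
JalE is produced constitutively and is active.
Activator FenE is present, so *morB* is transcribed.
→ *morB* is ON.
Shikimate is present, so QilE is active.
Autoinducer-2 is present, so KulJ is inactive.
Ornithine is present, so CilY is inactive.
No activator is available at the *nolC* promoter, so *nolC* is not transcribed.
So NolC is not produced.
No repressor is bound and QilE is active, so *qilC* is transcribed.
→ *qilC* is ON.
Glyoxylate is absent, so LomS is active.
Mevalonate is absent, so HolS is active.
With repressor LomS bound, *lomK* is not transcribed.
→ *lomK* is OFF.
3 of the 4 genes are transcribed.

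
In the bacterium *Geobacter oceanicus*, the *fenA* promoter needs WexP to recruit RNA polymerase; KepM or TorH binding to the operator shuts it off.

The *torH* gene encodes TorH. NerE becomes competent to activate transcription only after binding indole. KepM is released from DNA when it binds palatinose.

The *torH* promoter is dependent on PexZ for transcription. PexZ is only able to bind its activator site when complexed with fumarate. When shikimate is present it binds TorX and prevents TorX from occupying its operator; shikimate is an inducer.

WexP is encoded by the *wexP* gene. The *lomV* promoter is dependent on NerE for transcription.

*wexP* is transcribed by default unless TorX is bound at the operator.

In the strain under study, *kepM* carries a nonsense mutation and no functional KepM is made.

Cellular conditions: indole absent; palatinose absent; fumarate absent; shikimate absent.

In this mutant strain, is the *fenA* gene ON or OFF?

OFF

Shikimate is absent, so TorX is active.
With repressor TorX bound, *wexP* is not transcribed.
So WexP is not produced.
KepM is non-functional in this strain, so it has no effect.
Fumarate is absent, so PexZ is inactive.
Required activator PexZ is absent, so *torH* is not transcribed.
So TorH is not produced.
Required activator WexP is absent, so *fenA* is not transcribed.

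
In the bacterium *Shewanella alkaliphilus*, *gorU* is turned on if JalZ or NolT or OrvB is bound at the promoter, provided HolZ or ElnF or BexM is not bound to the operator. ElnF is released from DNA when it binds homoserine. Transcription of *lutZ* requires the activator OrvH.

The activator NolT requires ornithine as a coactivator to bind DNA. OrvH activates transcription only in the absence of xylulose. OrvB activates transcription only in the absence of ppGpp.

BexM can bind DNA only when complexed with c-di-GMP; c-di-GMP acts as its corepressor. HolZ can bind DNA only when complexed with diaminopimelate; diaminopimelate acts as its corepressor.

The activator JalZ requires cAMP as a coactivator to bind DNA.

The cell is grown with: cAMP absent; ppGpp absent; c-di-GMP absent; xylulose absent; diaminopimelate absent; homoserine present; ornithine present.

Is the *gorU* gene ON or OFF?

cAMP is absent, so JalZ is inactive.
Diaminopimelate is absent, so HolZ is inactive.
Ornithine is present, so NolT is active.
Homoserine is present, so ElnF is inactive.
ppGpp is absent, so OrvB is active.
c-di-GMP is absent, so BexM is inactive.
Activator NolT is present, so *gorU* is transcribed.

ON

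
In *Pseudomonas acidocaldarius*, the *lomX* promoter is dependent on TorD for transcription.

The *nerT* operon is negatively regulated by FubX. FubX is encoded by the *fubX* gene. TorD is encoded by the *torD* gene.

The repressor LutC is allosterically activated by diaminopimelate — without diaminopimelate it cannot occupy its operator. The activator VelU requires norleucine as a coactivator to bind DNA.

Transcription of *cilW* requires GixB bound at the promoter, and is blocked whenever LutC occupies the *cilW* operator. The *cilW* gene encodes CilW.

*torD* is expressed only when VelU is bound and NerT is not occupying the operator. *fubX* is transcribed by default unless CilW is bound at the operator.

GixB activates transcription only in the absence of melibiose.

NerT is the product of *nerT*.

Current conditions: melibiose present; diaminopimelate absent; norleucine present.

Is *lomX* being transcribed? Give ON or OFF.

Melibiose is present, so GixB is inactive.
Diaminopimelate is absent, so LutC is inactive.
Required activator GixB is absent, so *cilW* is not transcribed.
So CilW is not produced.
With no repressor bound, *fubX* is transcribed.
So FubX is produced and active.
With repressor FubX bound, *nerT* is not transcribed.
So NerT is not produced.
Norleucine is present, so VelU is active.
No repressor is bound and VelU is active, so *torD* is transcribed.
So TorD is produced and active.
No repressor is bound and TorD is active, so *lomX* is transcribed.

ON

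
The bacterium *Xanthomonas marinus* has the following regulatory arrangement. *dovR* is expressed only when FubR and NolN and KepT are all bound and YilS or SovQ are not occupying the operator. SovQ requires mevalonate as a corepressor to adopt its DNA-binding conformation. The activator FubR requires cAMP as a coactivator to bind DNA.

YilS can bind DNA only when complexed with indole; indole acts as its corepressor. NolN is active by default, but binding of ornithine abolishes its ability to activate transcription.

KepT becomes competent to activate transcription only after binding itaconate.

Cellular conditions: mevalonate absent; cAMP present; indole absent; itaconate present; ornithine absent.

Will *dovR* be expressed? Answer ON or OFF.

Indole is absent, so YilS is inactive.
Mevalonate is absent, so SovQ is inactive.
cAMP is present, so FubR is active.
Ornithine is absent, so NolN is active.
Itaconate is present, so KepT is active.
No repressor is bound and FubR and NolN and KepT are active, so *dovR* is transcribed.

ON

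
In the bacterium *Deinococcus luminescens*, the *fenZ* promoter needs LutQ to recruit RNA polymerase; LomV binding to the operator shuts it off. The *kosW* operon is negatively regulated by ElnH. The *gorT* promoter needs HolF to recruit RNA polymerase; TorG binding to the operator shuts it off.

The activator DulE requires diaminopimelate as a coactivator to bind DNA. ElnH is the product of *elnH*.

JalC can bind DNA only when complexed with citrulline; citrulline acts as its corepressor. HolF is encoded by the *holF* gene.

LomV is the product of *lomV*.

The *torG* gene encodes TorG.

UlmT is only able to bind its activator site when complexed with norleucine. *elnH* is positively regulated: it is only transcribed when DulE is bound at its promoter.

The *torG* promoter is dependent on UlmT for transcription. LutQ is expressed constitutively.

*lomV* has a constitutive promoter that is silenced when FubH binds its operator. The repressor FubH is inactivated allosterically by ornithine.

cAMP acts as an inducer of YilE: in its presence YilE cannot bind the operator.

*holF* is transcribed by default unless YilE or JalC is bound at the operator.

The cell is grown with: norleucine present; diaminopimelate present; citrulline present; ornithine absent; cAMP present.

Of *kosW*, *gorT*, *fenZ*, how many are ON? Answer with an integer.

1

Diaminopimelate is present, so DulE is active.
No repressor is bound and DulE is active, so *elnH* is transcribed.
So ElnH is produced and active.
With repressor ElnH bound, *kosW* is not transcribed.
→ *kosW* is OFF.
cAMP is present, so YilE is inactive.
Citrulline is present, so JalC is active.
With repressor JalC bound, *holF* is not transcribed.
So HolF is not produced.
Norleucine is present, so UlmT is active.
No repressor is bound and UlmT is active, so *torG* is transcribed.
So TorG is produced and active.
With repressor TorG bound, *gorT* is not transcribed.
→ *gorT* is OFF.
Ornithine is absent, so FubH is active.
With repressor FubH bound, *lomV* is not transcribed.
So LomV is not produced.
LutQ is produced constitutively and is active.
No repressor is bound and LutQ is active, so *fenZ* is transcribed.
→ *fenZ* is ON.
1 of the 3 genes is transcribed.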